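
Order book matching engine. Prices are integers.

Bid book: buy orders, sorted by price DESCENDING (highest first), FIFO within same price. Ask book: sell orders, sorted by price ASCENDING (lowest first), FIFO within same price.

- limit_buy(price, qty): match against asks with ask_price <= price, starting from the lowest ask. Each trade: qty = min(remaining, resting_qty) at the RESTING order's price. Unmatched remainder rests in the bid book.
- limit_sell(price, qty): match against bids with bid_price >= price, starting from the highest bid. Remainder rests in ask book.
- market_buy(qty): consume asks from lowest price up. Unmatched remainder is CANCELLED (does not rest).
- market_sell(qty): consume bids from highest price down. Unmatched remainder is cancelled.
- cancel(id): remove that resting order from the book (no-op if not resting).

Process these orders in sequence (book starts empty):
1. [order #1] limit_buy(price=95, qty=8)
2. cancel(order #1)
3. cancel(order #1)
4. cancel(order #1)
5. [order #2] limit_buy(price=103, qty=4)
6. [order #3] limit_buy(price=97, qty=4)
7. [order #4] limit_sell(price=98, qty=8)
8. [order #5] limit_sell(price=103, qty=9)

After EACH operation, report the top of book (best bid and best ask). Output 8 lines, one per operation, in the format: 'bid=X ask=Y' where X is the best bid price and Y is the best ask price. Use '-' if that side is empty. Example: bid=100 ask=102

After op 1 [order #1] limit_buy(price=95, qty=8): fills=none; bids=[#1:8@95] asks=[-]
After op 2 cancel(order #1): fills=none; bids=[-] asks=[-]
After op 3 cancel(order #1): fills=none; bids=[-] asks=[-]
After op 4 cancel(order #1): fills=none; bids=[-] asks=[-]
After op 5 [order #2] limit_buy(price=103, qty=4): fills=none; bids=[#2:4@103] asks=[-]
After op 6 [order #3] limit_buy(price=97, qty=4): fills=none; bids=[#2:4@103 #3:4@97] asks=[-]
After op 7 [order #4] limit_sell(price=98, qty=8): fills=#2x#4:4@103; bids=[#3:4@97] asks=[#4:4@98]
After op 8 [order #5] limit_sell(price=103, qty=9): fills=none; bids=[#3:4@97] asks=[#4:4@98 #5:9@103]

Answer: bid=95 ask=-
bid=- ask=-
bid=- ask=-
bid=- ask=-
bid=103 ask=-
bid=103 ask=-
bid=97 ask=98
bid=97 ask=98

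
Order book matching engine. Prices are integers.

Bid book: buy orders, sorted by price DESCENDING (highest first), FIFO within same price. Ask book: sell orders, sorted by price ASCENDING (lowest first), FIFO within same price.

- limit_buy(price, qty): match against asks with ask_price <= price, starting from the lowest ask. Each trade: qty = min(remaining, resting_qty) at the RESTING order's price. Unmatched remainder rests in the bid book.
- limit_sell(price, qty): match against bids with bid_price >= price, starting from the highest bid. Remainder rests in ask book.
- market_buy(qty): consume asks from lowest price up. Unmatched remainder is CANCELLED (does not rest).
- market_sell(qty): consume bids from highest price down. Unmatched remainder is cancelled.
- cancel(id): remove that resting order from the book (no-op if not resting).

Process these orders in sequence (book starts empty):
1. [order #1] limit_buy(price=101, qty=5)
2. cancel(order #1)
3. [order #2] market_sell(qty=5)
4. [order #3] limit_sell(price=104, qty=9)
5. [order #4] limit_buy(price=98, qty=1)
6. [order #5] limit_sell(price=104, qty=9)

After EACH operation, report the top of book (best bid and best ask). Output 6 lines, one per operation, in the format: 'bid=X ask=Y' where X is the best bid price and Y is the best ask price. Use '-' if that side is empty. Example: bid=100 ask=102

Answer: bid=101 ask=-
bid=- ask=-
bid=- ask=-
bid=- ask=104
bid=98 ask=104
bid=98 ask=104

Derivation:
After op 1 [order #1] limit_buy(price=101, qty=5): fills=none; bids=[#1:5@101] asks=[-]
After op 2 cancel(order #1): fills=none; bids=[-] asks=[-]
After op 3 [order #2] market_sell(qty=5): fills=none; bids=[-] asks=[-]
After op 4 [order #3] limit_sell(price=104, qty=9): fills=none; bids=[-] asks=[#3:9@104]
After op 5 [order #4] limit_buy(price=98, qty=1): fills=none; bids=[#4:1@98] asks=[#3:9@104]
After op 6 [order #5] limit_sell(price=104, qty=9): fills=none; bids=[#4:1@98] asks=[#3:9@104 #5:9@104]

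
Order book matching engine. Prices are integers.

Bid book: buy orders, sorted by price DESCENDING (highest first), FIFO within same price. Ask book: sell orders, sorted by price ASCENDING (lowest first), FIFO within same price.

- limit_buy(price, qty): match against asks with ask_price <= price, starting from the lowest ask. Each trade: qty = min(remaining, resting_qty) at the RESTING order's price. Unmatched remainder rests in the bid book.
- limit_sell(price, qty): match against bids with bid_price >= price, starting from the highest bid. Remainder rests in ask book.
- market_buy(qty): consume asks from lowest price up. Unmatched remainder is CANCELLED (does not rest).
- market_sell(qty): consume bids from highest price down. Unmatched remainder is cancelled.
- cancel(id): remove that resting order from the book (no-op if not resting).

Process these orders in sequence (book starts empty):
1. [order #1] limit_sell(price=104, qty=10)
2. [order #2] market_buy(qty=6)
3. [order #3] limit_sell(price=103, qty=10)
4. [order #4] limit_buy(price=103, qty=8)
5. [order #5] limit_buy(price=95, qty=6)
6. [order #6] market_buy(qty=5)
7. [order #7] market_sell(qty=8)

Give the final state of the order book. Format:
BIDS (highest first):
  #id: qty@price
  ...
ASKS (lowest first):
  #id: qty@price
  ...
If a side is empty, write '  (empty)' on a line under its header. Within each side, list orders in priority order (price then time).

After op 1 [order #1] limit_sell(price=104, qty=10): fills=none; bids=[-] asks=[#1:10@104]
After op 2 [order #2] market_buy(qty=6): fills=#2x#1:6@104; bids=[-] asks=[#1:4@104]
After op 3 [order #3] limit_sell(price=103, qty=10): fills=none; bids=[-] asks=[#3:10@103 #1:4@104]
After op 4 [order #4] limit_buy(price=103, qty=8): fills=#4x#3:8@103; bids=[-] asks=[#3:2@103 #1:4@104]
After op 5 [order #5] limit_buy(price=95, qty=6): fills=none; bids=[#5:6@95] asks=[#3:2@103 #1:4@104]
After op 6 [order #6] market_buy(qty=5): fills=#6x#3:2@103 #6x#1:3@104; bids=[#5:6@95] asks=[#1:1@104]
After op 7 [order #7] market_sell(qty=8): fills=#5x#7:6@95; bids=[-] asks=[#1:1@104]

Answer: BIDS (highest first):
  (empty)
ASKS (lowest first):
  #1: 1@104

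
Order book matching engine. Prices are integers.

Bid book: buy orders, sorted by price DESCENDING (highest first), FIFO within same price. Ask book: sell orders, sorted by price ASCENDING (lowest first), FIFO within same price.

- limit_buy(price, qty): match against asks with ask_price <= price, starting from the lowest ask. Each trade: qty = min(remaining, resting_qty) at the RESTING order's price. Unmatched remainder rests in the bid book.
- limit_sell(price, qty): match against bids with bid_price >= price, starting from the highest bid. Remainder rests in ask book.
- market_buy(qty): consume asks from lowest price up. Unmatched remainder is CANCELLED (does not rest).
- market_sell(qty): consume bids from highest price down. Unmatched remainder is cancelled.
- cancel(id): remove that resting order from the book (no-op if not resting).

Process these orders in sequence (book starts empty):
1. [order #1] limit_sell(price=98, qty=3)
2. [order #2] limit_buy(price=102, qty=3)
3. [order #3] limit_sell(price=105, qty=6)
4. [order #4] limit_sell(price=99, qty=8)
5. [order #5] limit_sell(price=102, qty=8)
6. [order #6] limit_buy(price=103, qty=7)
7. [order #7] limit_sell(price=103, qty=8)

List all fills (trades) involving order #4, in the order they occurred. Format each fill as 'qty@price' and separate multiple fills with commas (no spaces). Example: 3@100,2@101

After op 1 [order #1] limit_sell(price=98, qty=3): fills=none; bids=[-] asks=[#1:3@98]
After op 2 [order #2] limit_buy(price=102, qty=3): fills=#2x#1:3@98; bids=[-] asks=[-]
After op 3 [order #3] limit_sell(price=105, qty=6): fills=none; bids=[-] asks=[#3:6@105]
After op 4 [order #4] limit_sell(price=99, qty=8): fills=none; bids=[-] asks=[#4:8@99 #3:6@105]
After op 5 [order #5] limit_sell(price=102, qty=8): fills=none; bids=[-] asks=[#4:8@99 #5:8@102 #3:6@105]
After op 6 [order #6] limit_buy(price=103, qty=7): fills=#6x#4:7@99; bids=[-] asks=[#4:1@99 #5:8@102 #3:6@105]
After op 7 [order #7] limit_sell(price=103, qty=8): fills=none; bids=[-] asks=[#4:1@99 #5:8@102 #7:8@103 #3:6@105]

Answer: 7@99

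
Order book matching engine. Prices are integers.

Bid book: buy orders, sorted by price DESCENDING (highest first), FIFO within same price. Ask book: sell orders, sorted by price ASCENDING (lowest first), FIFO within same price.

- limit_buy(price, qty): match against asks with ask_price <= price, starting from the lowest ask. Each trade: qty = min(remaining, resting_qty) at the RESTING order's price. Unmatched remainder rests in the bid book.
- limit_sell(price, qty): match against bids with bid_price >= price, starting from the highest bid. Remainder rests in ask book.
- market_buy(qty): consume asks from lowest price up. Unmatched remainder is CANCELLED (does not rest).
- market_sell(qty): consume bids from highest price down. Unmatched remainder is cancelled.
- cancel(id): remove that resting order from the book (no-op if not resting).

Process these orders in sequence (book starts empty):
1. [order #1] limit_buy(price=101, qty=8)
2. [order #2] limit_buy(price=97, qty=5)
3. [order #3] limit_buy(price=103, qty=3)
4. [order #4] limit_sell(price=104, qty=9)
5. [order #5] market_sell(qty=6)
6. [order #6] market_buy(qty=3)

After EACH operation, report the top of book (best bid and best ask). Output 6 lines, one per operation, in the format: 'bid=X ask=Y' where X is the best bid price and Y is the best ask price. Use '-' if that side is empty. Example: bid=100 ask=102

Answer: bid=101 ask=-
bid=101 ask=-
bid=103 ask=-
bid=103 ask=104
bid=101 ask=104
bid=101 ask=104

Derivation:
After op 1 [order #1] limit_buy(price=101, qty=8): fills=none; bids=[#1:8@101] asks=[-]
After op 2 [order #2] limit_buy(price=97, qty=5): fills=none; bids=[#1:8@101 #2:5@97] asks=[-]
After op 3 [order #3] limit_buy(price=103, qty=3): fills=none; bids=[#3:3@103 #1:8@101 #2:5@97] asks=[-]
After op 4 [order #4] limit_sell(price=104, qty=9): fills=none; bids=[#3:3@103 #1:8@101 #2:5@97] asks=[#4:9@104]
After op 5 [order #5] market_sell(qty=6): fills=#3x#5:3@103 #1x#5:3@101; bids=[#1:5@101 #2:5@97] asks=[#4:9@104]
After op 6 [order #6] market_buy(qty=3): fills=#6x#4:3@104; bids=[#1:5@101 #2:5@97] asks=[#4:6@104]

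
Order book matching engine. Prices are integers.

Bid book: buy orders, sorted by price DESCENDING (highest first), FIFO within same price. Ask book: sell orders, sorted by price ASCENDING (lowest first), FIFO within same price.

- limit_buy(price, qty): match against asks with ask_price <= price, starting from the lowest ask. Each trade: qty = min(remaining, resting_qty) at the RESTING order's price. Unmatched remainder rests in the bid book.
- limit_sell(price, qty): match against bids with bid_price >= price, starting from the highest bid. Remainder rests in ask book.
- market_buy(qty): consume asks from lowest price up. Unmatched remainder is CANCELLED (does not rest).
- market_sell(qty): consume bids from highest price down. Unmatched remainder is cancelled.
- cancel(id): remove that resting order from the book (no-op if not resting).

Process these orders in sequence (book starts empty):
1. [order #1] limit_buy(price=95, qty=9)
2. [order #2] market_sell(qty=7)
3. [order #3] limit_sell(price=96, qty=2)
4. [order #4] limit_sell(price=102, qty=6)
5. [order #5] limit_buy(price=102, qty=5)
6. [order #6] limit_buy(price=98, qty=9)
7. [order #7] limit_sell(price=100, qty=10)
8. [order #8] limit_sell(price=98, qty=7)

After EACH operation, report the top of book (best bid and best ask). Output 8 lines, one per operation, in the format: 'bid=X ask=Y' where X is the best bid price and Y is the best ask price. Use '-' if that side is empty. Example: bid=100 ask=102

Answer: bid=95 ask=-
bid=95 ask=-
bid=95 ask=96
bid=95 ask=96
bid=95 ask=102
bid=98 ask=102
bid=98 ask=100
bid=98 ask=100

Derivation:
After op 1 [order #1] limit_buy(price=95, qty=9): fills=none; bids=[#1:9@95] asks=[-]
After op 2 [order #2] market_sell(qty=7): fills=#1x#2:7@95; bids=[#1:2@95] asks=[-]
After op 3 [order #3] limit_sell(price=96, qty=2): fills=none; bids=[#1:2@95] asks=[#3:2@96]
After op 4 [order #4] limit_sell(price=102, qty=6): fills=none; bids=[#1:2@95] asks=[#3:2@96 #4:6@102]
After op 5 [order #5] limit_buy(price=102, qty=5): fills=#5x#3:2@96 #5x#4:3@102; bids=[#1:2@95] asks=[#4:3@102]
After op 6 [order #6] limit_buy(price=98, qty=9): fills=none; bids=[#6:9@98 #1:2@95] asks=[#4:3@102]
After op 7 [order #7] limit_sell(price=100, qty=10): fills=none; bids=[#6:9@98 #1:2@95] asks=[#7:10@100 #4:3@102]
After op 8 [order #8] limit_sell(price=98, qty=7): fills=#6x#8:7@98; bids=[#6:2@98 #1:2@95] asks=[#7:10@100 #4:3@102]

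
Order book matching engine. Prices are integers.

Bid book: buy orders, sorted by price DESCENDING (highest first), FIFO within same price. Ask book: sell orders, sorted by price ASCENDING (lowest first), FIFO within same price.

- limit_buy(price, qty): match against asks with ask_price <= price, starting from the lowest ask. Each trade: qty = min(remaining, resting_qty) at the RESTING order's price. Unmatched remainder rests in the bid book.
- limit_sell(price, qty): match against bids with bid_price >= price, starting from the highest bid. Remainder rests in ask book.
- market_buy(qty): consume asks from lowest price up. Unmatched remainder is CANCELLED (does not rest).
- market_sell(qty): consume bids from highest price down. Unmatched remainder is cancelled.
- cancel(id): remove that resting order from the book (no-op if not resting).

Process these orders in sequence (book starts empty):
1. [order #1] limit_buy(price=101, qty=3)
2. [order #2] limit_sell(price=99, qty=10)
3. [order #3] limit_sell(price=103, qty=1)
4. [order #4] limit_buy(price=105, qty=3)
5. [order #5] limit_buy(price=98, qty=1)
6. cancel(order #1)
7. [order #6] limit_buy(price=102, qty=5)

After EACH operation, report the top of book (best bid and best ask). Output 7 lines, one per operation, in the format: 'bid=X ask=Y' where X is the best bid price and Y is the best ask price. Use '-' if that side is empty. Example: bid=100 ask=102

Answer: bid=101 ask=-
bid=- ask=99
bid=- ask=99
bid=- ask=99
bid=98 ask=99
bid=98 ask=99
bid=102 ask=103

Derivation:
After op 1 [order #1] limit_buy(price=101, qty=3): fills=none; bids=[#1:3@101] asks=[-]
After op 2 [order #2] limit_sell(price=99, qty=10): fills=#1x#2:3@101; bids=[-] asks=[#2:7@99]
After op 3 [order #3] limit_sell(price=103, qty=1): fills=none; bids=[-] asks=[#2:7@99 #3:1@103]
After op 4 [order #4] limit_buy(price=105, qty=3): fills=#4x#2:3@99; bids=[-] asks=[#2:4@99 #3:1@103]
After op 5 [order #5] limit_buy(price=98, qty=1): fills=none; bids=[#5:1@98] asks=[#2:4@99 #3:1@103]
After op 6 cancel(order #1): fills=none; bids=[#5:1@98] asks=[#2:4@99 #3:1@103]
After op 7 [order #6] limit_buy(price=102, qty=5): fills=#6x#2:4@99; bids=[#6:1@102 #5:1@98] asks=[#3:1@103]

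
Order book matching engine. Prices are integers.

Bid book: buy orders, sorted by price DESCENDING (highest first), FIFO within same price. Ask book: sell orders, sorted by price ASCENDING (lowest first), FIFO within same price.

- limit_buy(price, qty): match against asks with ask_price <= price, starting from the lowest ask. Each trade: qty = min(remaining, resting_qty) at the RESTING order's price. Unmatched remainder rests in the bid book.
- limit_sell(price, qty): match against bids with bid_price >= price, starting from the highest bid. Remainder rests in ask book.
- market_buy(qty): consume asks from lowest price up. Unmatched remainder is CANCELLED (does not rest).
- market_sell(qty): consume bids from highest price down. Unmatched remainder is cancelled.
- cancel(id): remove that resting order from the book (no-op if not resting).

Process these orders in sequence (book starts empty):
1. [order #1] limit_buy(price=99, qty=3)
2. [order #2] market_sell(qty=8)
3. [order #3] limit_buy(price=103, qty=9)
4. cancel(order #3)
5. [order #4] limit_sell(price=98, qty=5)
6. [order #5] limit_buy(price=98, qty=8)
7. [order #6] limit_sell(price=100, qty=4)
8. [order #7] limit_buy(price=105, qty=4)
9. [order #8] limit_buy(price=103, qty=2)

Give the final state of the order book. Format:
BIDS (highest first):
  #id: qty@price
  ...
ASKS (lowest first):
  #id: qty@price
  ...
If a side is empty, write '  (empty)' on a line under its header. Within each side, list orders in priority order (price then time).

After op 1 [order #1] limit_buy(price=99, qty=3): fills=none; bids=[#1:3@99] asks=[-]
After op 2 [order #2] market_sell(qty=8): fills=#1x#2:3@99; bids=[-] asks=[-]
After op 3 [order #3] limit_buy(price=103, qty=9): fills=none; bids=[#3:9@103] asks=[-]
After op 4 cancel(order #3): fills=none; bids=[-] asks=[-]
After op 5 [order #4] limit_sell(price=98, qty=5): fills=none; bids=[-] asks=[#4:5@98]
After op 6 [order #5] limit_buy(price=98, qty=8): fills=#5x#4:5@98; bids=[#5:3@98] asks=[-]
After op 7 [order #6] limit_sell(price=100, qty=4): fills=none; bids=[#5:3@98] asks=[#6:4@100]
After op 8 [order #7] limit_buy(price=105, qty=4): fills=#7x#6:4@100; bids=[#5:3@98] asks=[-]
After op 9 [order #8] limit_buy(price=103, qty=2): fills=none; bids=[#8:2@103 #5:3@98] asks=[-]

Answer: BIDS (highest first):
  #8: 2@103
  #5: 3@98
ASKS (lowest first):
  (empty)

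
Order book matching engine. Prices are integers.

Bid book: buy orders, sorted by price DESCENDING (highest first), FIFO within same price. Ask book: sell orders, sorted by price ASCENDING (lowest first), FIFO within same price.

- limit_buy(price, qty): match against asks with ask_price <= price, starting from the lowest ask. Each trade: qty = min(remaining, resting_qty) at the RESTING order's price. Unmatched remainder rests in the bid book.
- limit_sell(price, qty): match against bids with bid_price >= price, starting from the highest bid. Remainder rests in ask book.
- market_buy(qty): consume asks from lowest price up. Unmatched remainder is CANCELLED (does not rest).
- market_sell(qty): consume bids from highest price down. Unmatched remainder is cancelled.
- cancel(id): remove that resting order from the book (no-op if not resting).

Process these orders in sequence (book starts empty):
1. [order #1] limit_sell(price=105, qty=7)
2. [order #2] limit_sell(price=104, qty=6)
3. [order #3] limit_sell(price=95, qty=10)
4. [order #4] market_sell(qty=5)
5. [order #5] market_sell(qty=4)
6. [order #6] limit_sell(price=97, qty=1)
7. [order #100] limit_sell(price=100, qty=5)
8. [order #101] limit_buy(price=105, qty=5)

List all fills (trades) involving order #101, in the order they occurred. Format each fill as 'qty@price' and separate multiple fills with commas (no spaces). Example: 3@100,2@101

Answer: 5@95

Derivation:
After op 1 [order #1] limit_sell(price=105, qty=7): fills=none; bids=[-] asks=[#1:7@105]
After op 2 [order #2] limit_sell(price=104, qty=6): fills=none; bids=[-] asks=[#2:6@104 #1:7@105]
After op 3 [order #3] limit_sell(price=95, qty=10): fills=none; bids=[-] asks=[#3:10@95 #2:6@104 #1:7@105]
After op 4 [order #4] market_sell(qty=5): fills=none; bids=[-] asks=[#3:10@95 #2:6@104 #1:7@105]
After op 5 [order #5] market_sell(qty=4): fills=none; bids=[-] asks=[#3:10@95 #2:6@104 #1:7@105]
After op 6 [order #6] limit_sell(price=97, qty=1): fills=none; bids=[-] asks=[#3:10@95 #6:1@97 #2:6@104 #1:7@105]
After op 7 [order #100] limit_sell(price=100, qty=5): fills=none; bids=[-] asks=[#3:10@95 #6:1@97 #100:5@100 #2:6@104 #1:7@105]
After op 8 [order #101] limit_buy(price=105, qty=5): fills=#101x#3:5@95; bids=[-] asks=[#3:5@95 #6:1@97 #100:5@100 #2:6@104 #1:7@105]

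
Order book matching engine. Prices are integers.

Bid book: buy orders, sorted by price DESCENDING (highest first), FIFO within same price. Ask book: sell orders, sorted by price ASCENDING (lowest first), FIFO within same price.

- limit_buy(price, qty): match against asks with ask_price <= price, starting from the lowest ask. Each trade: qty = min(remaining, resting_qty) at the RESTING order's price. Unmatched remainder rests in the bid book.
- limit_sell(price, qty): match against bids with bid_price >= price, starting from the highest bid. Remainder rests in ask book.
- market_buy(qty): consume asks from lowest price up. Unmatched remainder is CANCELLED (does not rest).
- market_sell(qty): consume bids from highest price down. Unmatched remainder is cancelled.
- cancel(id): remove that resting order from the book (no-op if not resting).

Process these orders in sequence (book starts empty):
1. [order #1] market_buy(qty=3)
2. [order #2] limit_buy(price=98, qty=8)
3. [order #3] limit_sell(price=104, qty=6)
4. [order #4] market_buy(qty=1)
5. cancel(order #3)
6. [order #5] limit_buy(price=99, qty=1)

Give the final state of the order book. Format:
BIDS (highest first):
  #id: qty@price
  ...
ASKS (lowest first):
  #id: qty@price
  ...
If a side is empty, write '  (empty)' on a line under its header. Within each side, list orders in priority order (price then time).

Answer: BIDS (highest first):
  #5: 1@99
  #2: 8@98
ASKS (lowest first):
  (empty)

Derivation:
After op 1 [order #1] market_buy(qty=3): fills=none; bids=[-] asks=[-]
After op 2 [order #2] limit_buy(price=98, qty=8): fills=none; bids=[#2:8@98] asks=[-]
After op 3 [order #3] limit_sell(price=104, qty=6): fills=none; bids=[#2:8@98] asks=[#3:6@104]
After op 4 [order #4] market_buy(qty=1): fills=#4x#3:1@104; bids=[#2:8@98] asks=[#3:5@104]
After op 5 cancel(order #3): fills=none; bids=[#2:8@98] asks=[-]
After op 6 [order #5] limit_buy(price=99, qty=1): fills=none; bids=[#5:1@99 #2:8@98] asks=[-]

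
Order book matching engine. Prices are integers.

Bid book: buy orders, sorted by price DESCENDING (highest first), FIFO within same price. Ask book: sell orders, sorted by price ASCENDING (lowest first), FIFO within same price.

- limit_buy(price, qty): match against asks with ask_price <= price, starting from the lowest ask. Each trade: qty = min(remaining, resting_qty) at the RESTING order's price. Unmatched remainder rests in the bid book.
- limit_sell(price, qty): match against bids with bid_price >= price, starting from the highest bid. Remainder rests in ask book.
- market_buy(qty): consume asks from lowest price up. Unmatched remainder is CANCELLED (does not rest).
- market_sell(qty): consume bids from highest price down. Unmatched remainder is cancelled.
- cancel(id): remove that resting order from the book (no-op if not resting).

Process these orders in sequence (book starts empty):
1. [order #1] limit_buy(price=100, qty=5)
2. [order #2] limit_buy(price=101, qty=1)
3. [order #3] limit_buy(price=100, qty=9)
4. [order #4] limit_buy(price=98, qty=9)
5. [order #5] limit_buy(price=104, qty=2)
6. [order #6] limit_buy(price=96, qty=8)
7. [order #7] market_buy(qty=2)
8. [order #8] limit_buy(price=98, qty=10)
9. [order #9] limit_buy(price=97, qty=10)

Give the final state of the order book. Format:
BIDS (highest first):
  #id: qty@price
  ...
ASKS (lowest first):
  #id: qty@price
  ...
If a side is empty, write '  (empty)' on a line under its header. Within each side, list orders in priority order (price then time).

Answer: BIDS (highest first):
  #5: 2@104
  #2: 1@101
  #1: 5@100
  #3: 9@100
  #4: 9@98
  #8: 10@98
  #9: 10@97
  #6: 8@96
ASKS (lowest first):
  (empty)

Derivation:
After op 1 [order #1] limit_buy(price=100, qty=5): fills=none; bids=[#1:5@100] asks=[-]
After op 2 [order #2] limit_buy(price=101, qty=1): fills=none; bids=[#2:1@101 #1:5@100] asks=[-]
After op 3 [order #3] limit_buy(price=100, qty=9): fills=none; bids=[#2:1@101 #1:5@100 #3:9@100] asks=[-]
After op 4 [order #4] limit_buy(price=98, qty=9): fills=none; bids=[#2:1@101 #1:5@100 #3:9@100 #4:9@98] asks=[-]
After op 5 [order #5] limit_buy(price=104, qty=2): fills=none; bids=[#5:2@104 #2:1@101 #1:5@100 #3:9@100 #4:9@98] asks=[-]
After op 6 [order #6] limit_buy(price=96, qty=8): fills=none; bids=[#5:2@104 #2:1@101 #1:5@100 #3:9@100 #4:9@98 #6:8@96] asks=[-]
After op 7 [order #7] market_buy(qty=2): fills=none; bids=[#5:2@104 #2:1@101 #1:5@100 #3:9@100 #4:9@98 #6:8@96] asks=[-]
After op 8 [order #8] limit_buy(price=98, qty=10): fills=none; bids=[#5:2@104 #2:1@101 #1:5@100 #3:9@100 #4:9@98 #8:10@98 #6:8@96] asks=[-]
After op 9 [order #9] limit_buy(price=97, qty=10): fills=none; bids=[#5:2@104 #2:1@101 #1:5@100 #3:9@100 #4:9@98 #8:10@98 #9:10@97 #6:8@96] asks=[-]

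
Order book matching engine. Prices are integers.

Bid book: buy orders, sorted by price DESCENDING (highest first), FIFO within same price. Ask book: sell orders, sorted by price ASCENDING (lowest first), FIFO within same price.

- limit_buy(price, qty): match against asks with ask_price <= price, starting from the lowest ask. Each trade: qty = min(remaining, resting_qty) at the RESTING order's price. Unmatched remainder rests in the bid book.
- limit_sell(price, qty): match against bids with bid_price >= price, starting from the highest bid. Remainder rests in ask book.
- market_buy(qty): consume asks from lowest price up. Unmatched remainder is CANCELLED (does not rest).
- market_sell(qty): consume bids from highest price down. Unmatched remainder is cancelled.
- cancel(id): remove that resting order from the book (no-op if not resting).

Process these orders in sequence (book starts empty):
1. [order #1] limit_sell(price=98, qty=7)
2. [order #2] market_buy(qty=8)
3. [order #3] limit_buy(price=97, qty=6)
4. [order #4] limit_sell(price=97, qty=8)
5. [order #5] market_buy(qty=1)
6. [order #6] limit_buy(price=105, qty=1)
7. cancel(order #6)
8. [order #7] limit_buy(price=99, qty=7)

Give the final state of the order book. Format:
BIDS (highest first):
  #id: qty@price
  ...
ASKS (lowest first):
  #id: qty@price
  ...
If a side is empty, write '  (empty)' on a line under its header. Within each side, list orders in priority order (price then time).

After op 1 [order #1] limit_sell(price=98, qty=7): fills=none; bids=[-] asks=[#1:7@98]
After op 2 [order #2] market_buy(qty=8): fills=#2x#1:7@98; bids=[-] asks=[-]
After op 3 [order #3] limit_buy(price=97, qty=6): fills=none; bids=[#3:6@97] asks=[-]
After op 4 [order #4] limit_sell(price=97, qty=8): fills=#3x#4:6@97; bids=[-] asks=[#4:2@97]
After op 5 [order #5] market_buy(qty=1): fills=#5x#4:1@97; bids=[-] asks=[#4:1@97]
After op 6 [order #6] limit_buy(price=105, qty=1): fills=#6x#4:1@97; bids=[-] asks=[-]
After op 7 cancel(order #6): fills=none; bids=[-] asks=[-]
After op 8 [order #7] limit_buy(price=99, qty=7): fills=none; bids=[#7:7@99] asks=[-]

Answer: BIDS (highest first):
  #7: 7@99
ASKS (lowest first):
  (empty)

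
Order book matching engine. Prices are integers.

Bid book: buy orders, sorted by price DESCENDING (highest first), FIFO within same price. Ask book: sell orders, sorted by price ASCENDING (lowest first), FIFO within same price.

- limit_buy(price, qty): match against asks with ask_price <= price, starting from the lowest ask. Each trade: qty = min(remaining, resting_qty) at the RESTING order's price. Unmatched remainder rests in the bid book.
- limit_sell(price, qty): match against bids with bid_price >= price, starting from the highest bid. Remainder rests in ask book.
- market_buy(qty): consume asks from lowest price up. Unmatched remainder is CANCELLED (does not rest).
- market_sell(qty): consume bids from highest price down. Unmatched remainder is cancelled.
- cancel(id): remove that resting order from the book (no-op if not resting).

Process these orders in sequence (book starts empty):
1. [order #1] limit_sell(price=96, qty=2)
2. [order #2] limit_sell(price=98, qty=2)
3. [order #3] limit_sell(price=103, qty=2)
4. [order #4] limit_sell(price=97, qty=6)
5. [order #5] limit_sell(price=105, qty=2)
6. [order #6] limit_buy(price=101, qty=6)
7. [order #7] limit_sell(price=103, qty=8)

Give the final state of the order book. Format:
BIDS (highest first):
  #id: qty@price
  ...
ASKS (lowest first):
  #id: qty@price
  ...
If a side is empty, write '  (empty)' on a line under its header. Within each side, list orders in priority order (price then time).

Answer: BIDS (highest first):
  (empty)
ASKS (lowest first):
  #4: 2@97
  #2: 2@98
  #3: 2@103
  #7: 8@103
  #5: 2@105

Derivation:
After op 1 [order #1] limit_sell(price=96, qty=2): fills=none; bids=[-] asks=[#1:2@96]
After op 2 [order #2] limit_sell(price=98, qty=2): fills=none; bids=[-] asks=[#1:2@96 #2:2@98]
After op 3 [order #3] limit_sell(price=103, qty=2): fills=none; bids=[-] asks=[#1:2@96 #2:2@98 #3:2@103]
After op 4 [order #4] limit_sell(price=97, qty=6): fills=none; bids=[-] asks=[#1:2@96 #4:6@97 #2:2@98 #3:2@103]
After op 5 [order #5] limit_sell(price=105, qty=2): fills=none; bids=[-] asks=[#1:2@96 #4:6@97 #2:2@98 #3:2@103 #5:2@105]
After op 6 [order #6] limit_buy(price=101, qty=6): fills=#6x#1:2@96 #6x#4:4@97; bids=[-] asks=[#4:2@97 #2:2@98 #3:2@103 #5:2@105]
After op 7 [order #7] limit_sell(price=103, qty=8): fills=none; bids=[-] asks=[#4:2@97 #2:2@98 #3:2@103 #7:8@103 #5:2@105]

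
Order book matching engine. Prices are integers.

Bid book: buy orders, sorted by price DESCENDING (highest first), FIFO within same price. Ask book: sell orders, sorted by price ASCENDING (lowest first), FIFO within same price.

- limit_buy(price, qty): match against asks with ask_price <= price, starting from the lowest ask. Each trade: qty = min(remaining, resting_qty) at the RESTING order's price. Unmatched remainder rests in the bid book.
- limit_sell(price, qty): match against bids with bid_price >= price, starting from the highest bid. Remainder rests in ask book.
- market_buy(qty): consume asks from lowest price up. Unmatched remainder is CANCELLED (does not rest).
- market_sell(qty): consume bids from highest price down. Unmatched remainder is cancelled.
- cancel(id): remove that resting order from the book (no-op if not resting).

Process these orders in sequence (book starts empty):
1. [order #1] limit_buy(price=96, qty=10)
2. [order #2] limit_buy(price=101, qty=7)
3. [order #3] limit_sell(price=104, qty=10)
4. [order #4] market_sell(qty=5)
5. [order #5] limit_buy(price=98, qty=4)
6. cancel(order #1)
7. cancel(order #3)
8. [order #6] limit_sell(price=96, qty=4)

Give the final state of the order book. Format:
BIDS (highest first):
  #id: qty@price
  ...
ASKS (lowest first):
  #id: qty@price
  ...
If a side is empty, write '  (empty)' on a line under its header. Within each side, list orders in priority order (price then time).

Answer: BIDS (highest first):
  #5: 2@98
ASKS (lowest first):
  (empty)

Derivation:
After op 1 [order #1] limit_buy(price=96, qty=10): fills=none; bids=[#1:10@96] asks=[-]
After op 2 [order #2] limit_buy(price=101, qty=7): fills=none; bids=[#2:7@101 #1:10@96] asks=[-]
After op 3 [order #3] limit_sell(price=104, qty=10): fills=none; bids=[#2:7@101 #1:10@96] asks=[#3:10@104]
After op 4 [order #4] market_sell(qty=5): fills=#2x#4:5@101; bids=[#2:2@101 #1:10@96] asks=[#3:10@104]
After op 5 [order #5] limit_buy(price=98, qty=4): fills=none; bids=[#2:2@101 #5:4@98 #1:10@96] asks=[#3:10@104]
After op 6 cancel(order #1): fills=none; bids=[#2:2@101 #5:4@98] asks=[#3:10@104]
After op 7 cancel(order #3): fills=none; bids=[#2:2@101 #5:4@98] asks=[-]
After op 8 [order #6] limit_sell(price=96, qty=4): fills=#2x#6:2@101 #5x#6:2@98; bids=[#5:2@98] asks=[-]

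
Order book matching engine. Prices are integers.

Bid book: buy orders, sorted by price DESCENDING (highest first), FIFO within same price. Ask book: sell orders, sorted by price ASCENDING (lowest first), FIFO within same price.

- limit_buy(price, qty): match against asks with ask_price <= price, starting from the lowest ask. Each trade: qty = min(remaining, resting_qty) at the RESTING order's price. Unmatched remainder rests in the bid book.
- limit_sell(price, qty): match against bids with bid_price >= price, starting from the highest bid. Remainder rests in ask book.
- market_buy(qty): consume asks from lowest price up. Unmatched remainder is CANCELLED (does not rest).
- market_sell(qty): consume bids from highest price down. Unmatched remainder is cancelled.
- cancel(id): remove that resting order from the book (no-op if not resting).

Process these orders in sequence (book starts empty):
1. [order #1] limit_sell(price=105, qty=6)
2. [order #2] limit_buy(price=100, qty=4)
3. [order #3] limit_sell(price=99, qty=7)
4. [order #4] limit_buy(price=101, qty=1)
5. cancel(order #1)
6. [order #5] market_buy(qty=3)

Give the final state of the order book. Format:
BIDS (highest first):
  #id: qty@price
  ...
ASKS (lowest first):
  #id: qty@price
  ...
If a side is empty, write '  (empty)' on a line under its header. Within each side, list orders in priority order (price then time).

Answer: BIDS (highest first):
  (empty)
ASKS (lowest first):
  (empty)

Derivation:
After op 1 [order #1] limit_sell(price=105, qty=6): fills=none; bids=[-] asks=[#1:6@105]
After op 2 [order #2] limit_buy(price=100, qty=4): fills=none; bids=[#2:4@100] asks=[#1:6@105]
After op 3 [order #3] limit_sell(price=99, qty=7): fills=#2x#3:4@100; bids=[-] asks=[#3:3@99 #1:6@105]
After op 4 [order #4] limit_buy(price=101, qty=1): fills=#4x#3:1@99; bids=[-] asks=[#3:2@99 #1:6@105]
After op 5 cancel(order #1): fills=none; bids=[-] asks=[#3:2@99]
After op 6 [order #5] market_buy(qty=3): fills=#5x#3:2@99; bids=[-] asks=[-]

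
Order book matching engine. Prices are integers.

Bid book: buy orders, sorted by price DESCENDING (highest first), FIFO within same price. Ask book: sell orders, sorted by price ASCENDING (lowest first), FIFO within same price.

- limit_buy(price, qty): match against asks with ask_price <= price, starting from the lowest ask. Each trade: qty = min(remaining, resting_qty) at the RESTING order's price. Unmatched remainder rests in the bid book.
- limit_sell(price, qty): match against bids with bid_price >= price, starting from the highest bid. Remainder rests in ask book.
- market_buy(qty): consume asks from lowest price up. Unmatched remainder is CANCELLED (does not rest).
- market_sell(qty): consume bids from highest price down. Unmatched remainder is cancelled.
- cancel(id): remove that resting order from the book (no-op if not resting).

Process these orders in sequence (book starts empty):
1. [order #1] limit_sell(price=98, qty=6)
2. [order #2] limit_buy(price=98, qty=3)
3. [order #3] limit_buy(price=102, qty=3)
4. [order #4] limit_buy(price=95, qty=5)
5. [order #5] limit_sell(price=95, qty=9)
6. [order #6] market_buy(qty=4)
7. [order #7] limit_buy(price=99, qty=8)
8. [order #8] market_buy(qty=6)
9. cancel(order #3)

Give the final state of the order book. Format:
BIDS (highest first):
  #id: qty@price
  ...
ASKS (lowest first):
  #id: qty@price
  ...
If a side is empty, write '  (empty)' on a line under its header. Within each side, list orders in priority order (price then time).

After op 1 [order #1] limit_sell(price=98, qty=6): fills=none; bids=[-] asks=[#1:6@98]
After op 2 [order #2] limit_buy(price=98, qty=3): fills=#2x#1:3@98; bids=[-] asks=[#1:3@98]
After op 3 [order #3] limit_buy(price=102, qty=3): fills=#3x#1:3@98; bids=[-] asks=[-]
After op 4 [order #4] limit_buy(price=95, qty=5): fills=none; bids=[#4:5@95] asks=[-]
After op 5 [order #5] limit_sell(price=95, qty=9): fills=#4x#5:5@95; bids=[-] asks=[#5:4@95]
After op 6 [order #6] market_buy(qty=4): fills=#6x#5:4@95; bids=[-] asks=[-]
After op 7 [order #7] limit_buy(price=99, qty=8): fills=none; bids=[#7:8@99] asks=[-]
After op 8 [order #8] market_buy(qty=6): fills=none; bids=[#7:8@99] asks=[-]
After op 9 cancel(order #3): fills=none; bids=[#7:8@99] asks=[-]

Answer: BIDS (highest first):
  #7: 8@99
ASKS (lowest first):
  (empty)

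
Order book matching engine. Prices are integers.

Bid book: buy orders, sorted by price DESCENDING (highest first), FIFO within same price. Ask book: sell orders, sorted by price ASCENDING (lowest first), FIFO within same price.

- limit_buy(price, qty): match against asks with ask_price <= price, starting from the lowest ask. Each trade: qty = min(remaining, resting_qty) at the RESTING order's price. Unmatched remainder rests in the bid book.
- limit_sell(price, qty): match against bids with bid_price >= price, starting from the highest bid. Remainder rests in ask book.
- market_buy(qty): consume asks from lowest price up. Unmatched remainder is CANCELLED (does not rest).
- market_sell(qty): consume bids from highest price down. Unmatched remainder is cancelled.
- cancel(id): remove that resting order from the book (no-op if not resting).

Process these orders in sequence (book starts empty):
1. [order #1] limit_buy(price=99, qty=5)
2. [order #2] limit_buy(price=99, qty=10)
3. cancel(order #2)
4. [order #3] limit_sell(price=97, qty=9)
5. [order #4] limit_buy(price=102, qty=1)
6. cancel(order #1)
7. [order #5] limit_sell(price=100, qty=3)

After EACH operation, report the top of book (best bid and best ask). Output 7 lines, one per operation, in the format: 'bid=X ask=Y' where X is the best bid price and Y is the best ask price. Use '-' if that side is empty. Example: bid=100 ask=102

Answer: bid=99 ask=-
bid=99 ask=-
bid=99 ask=-
bid=- ask=97
bid=- ask=97
bid=- ask=97
bid=- ask=97

Derivation:
After op 1 [order #1] limit_buy(price=99, qty=5): fills=none; bids=[#1:5@99] asks=[-]
After op 2 [order #2] limit_buy(price=99, qty=10): fills=none; bids=[#1:5@99 #2:10@99] asks=[-]
After op 3 cancel(order #2): fills=none; bids=[#1:5@99] asks=[-]
After op 4 [order #3] limit_sell(price=97, qty=9): fills=#1x#3:5@99; bids=[-] asks=[#3:4@97]
After op 5 [order #4] limit_buy(price=102, qty=1): fills=#4x#3:1@97; bids=[-] asks=[#3:3@97]
After op 6 cancel(order #1): fills=none; bids=[-] asks=[#3:3@97]
After op 7 [order #5] limit_sell(price=100, qty=3): fills=none; bids=[-] asks=[#3:3@97 #5:3@100]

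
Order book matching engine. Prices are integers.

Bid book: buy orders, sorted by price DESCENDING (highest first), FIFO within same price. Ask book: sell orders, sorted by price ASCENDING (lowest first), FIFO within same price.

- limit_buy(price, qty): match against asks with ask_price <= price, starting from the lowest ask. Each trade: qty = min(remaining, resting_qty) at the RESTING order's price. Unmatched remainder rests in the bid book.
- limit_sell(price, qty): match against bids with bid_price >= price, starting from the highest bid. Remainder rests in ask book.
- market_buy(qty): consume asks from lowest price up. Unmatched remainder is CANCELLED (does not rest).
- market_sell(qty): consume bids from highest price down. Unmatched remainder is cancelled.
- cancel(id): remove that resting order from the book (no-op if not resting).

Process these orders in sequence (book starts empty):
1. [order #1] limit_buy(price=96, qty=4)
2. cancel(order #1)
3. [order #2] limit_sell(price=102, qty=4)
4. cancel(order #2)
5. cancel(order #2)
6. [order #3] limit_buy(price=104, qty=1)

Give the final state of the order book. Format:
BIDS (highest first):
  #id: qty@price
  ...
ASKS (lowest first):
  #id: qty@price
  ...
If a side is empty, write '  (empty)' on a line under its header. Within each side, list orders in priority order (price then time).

Answer: BIDS (highest first):
  #3: 1@104
ASKS (lowest first):
  (empty)

Derivation:
After op 1 [order #1] limit_buy(price=96, qty=4): fills=none; bids=[#1:4@96] asks=[-]
After op 2 cancel(order #1): fills=none; bids=[-] asks=[-]
After op 3 [order #2] limit_sell(price=102, qty=4): fills=none; bids=[-] asks=[#2:4@102]
After op 4 cancel(order #2): fills=none; bids=[-] asks=[-]
After op 5 cancel(order #2): fills=none; bids=[-] asks=[-]
After op 6 [order #3] limit_buy(price=104, qty=1): fills=none; bids=[#3:1@104] asks=[-]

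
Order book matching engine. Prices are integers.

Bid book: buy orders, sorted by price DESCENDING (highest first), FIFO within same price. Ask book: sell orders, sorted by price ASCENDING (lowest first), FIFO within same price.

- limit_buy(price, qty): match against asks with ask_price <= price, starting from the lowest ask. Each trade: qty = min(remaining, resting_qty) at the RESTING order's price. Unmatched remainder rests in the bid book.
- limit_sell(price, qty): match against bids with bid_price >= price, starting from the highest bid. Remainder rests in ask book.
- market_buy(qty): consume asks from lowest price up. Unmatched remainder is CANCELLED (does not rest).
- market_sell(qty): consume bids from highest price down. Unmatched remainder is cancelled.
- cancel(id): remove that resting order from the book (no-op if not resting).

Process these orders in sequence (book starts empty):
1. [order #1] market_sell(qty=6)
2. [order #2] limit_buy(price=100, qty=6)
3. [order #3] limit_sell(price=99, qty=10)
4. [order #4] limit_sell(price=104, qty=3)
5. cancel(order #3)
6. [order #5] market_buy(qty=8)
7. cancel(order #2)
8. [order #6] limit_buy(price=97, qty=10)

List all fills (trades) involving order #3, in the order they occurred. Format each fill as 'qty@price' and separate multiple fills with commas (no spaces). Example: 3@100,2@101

After op 1 [order #1] market_sell(qty=6): fills=none; bids=[-] asks=[-]
After op 2 [order #2] limit_buy(price=100, qty=6): fills=none; bids=[#2:6@100] asks=[-]
After op 3 [order #3] limit_sell(price=99, qty=10): fills=#2x#3:6@100; bids=[-] asks=[#3:4@99]
After op 4 [order #4] limit_sell(price=104, qty=3): fills=none; bids=[-] asks=[#3:4@99 #4:3@104]
After op 5 cancel(order #3): fills=none; bids=[-] asks=[#4:3@104]
After op 6 [order #5] market_buy(qty=8): fills=#5x#4:3@104; bids=[-] asks=[-]
After op 7 cancel(order #2): fills=none; bids=[-] asks=[-]
After op 8 [order #6] limit_buy(price=97, qty=10): fills=none; bids=[#6:10@97] asks=[-]

Answer: 6@100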